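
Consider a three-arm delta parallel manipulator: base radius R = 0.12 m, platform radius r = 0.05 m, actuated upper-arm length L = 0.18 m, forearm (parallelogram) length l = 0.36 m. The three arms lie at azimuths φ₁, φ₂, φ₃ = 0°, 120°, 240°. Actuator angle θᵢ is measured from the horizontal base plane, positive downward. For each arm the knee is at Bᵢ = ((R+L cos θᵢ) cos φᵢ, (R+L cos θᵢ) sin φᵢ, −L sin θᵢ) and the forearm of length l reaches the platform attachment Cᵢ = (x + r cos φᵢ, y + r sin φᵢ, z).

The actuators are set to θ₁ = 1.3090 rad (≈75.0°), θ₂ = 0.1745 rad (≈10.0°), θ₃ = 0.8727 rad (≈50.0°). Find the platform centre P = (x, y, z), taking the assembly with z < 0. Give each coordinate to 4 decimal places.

(-0.1662, 0.1034, -0.3711)

φ1=0.0°: virtual centre (0.1166, 0.0000, -0.1739), radius l
arm 2 at φ=120.0°: (R−r)+L cos θ2 = 0.2473;  S2 = (-0.1236, 0.2141, -0.0313)
arm 3 at φ=240.0°: (R−r)+L cos θ3 = 0.1857;  S3 = (-0.0928, -0.1608, -0.1379)
|S₂|²−|S₁|² = 0.0183;  |S₃|²−|S₁|² = 0.0097
linear system: -0.4804x+0.4283y = 0.0183−0.2852z; -0.4189x+-0.3216y = 0.0097−0.0719z
Cramer: x(z) = -0.0300+0.3670z;  y(z) = 0.0090-0.2543z
into |P−S₁|² = l²: 1.1994z² + 0.2355z + -0.0778 = 0;  Δ = 0.4287;  z = -0.3711 or 0.1748 → z<0 root = -0.3711
x = -0.1662, y = 0.1034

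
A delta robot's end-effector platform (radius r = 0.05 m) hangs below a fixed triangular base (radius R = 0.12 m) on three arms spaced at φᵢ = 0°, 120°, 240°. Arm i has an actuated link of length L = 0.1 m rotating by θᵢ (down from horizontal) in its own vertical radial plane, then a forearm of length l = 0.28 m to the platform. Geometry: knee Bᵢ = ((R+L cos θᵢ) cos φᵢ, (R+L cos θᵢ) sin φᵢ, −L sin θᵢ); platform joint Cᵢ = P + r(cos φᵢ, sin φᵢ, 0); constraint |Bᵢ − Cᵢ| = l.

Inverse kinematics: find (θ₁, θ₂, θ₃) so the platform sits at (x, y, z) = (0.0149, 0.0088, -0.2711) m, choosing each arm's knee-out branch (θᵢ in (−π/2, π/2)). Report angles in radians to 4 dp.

θ₁ = 0.3494, θ₂ = 0.4366, θ₃ = 0.5241

rotate P by −φ1: (0.0149, 0.0088, -0.2711)
  A cos θ + B sin θ = C:  0.0551·cos θ + -0.2711·sin θ = -0.0410
  γ=atan2(-0.2711,0.0551)=-1.3703;  ψ=arccos(-0.1484)=1.7197;  θ1=γ+ψ≈0.3494
arm 2 (φ=120.0°): x'=0.0002, y'=-0.0173
  A=0.0698, B=-0.2711, C=(l²−L²−A²−y'²−z²)/(2L)=-0.0514
  √(A²+B²)=0.2799;  θ2 = -1.3187+1.7553 ≈ 0.4366
φ3=240.0° → target in arm frame (-0.0151, 0.0085)
  A=0.0851, B=-0.2711, C=(l²−L²−A²−y'²−z²)/(2L)=-0.0620
  γ=atan2(-0.2711,0.0851)=-1.2667;  ψ=arccos(-0.2183)=1.7909;  θ3=γ+ψ≈0.5241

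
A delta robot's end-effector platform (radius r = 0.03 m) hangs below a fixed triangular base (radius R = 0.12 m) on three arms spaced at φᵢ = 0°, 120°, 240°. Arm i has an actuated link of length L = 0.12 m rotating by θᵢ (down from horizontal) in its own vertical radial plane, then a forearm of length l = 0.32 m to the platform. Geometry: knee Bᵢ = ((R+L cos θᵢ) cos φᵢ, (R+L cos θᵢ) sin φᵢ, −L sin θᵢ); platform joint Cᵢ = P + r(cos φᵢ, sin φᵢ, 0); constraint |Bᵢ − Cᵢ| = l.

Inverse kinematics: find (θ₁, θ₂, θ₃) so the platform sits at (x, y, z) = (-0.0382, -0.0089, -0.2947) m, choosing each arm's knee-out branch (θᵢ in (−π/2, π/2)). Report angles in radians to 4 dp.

arm 1 (φ=0.0°): x'=-0.0382, y'=-0.0089
  e−x'=0.1282;  (l²−L²−(e−x')²−y'²−z²)/2L = -0.0640
  γ=atan2(-0.2947,0.1282)=-1.1605;  ψ=arccos(-0.1992)=1.7713;  θ1=γ+ψ≈0.6108
rotate P by −φ2: (0.0114, 0.0375, -0.2947)
  A=0.0786, B=-0.2947, C=(l²−L²−A²−y'²−z²)/(2L)=-0.0268
  γ=atan2(-0.2947,0.0786)=-1.3101;  ψ=arccos(-0.0879)=1.6588;  θ2=γ+ψ≈0.3487
φ3=240.0° → target in arm frame (0.0268, -0.0286)
  A cos θ + B sin θ = C:  0.0632·cos θ + -0.2947·sin θ = -0.0153
  γ=atan2(-0.2947,0.0632)=-1.3596;  ψ=arccos(-0.0506)=1.6214;  θ3=γ+ψ≈0.2619

θ₁ = 0.6108, θ₂ = 0.3487, θ₃ = 0.2619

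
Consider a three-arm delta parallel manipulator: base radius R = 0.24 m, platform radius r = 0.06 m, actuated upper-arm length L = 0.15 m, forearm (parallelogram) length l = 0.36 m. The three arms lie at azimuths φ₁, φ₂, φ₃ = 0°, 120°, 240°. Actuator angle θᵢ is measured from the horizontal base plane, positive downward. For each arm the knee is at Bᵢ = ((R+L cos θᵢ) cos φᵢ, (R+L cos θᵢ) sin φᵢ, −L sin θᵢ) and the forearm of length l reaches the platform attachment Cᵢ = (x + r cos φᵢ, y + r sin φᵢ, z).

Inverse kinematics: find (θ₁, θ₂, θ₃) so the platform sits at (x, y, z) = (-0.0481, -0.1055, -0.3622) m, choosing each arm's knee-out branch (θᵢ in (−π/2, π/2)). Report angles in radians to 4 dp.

θ₁ = 1.3090, θ₂ = 1.3967, θ₃ = 0.4365

rotate P by −φ1: (-0.0481, -0.1055, -0.3622)
  A=0.2281, B=-0.3622, C=(l²−L²−A²−y'²−z²)/(2L)=-0.2908
  θ1 = atan2(B,A) + arccos(C/0.4280) = 1.3090
φ2=120.0° → target in arm frame (-0.0673, 0.0944)
  e−x'=0.2473;  (l²−L²−(e−x')²−y'²−z²)/2L = -0.3139
  √(A²+B²)=0.4386;  θ2 = -0.9717+2.3684 ≈ 1.3967
φ3=240.0° → target in arm frame (0.1154, 0.0111)
  A=0.0646, B=-0.3622, C=(l²−L²−A²−y'²−z²)/(2L)=-0.0946
  θ3 = atan2(B,A) + arccos(C/0.3679) = 0.4365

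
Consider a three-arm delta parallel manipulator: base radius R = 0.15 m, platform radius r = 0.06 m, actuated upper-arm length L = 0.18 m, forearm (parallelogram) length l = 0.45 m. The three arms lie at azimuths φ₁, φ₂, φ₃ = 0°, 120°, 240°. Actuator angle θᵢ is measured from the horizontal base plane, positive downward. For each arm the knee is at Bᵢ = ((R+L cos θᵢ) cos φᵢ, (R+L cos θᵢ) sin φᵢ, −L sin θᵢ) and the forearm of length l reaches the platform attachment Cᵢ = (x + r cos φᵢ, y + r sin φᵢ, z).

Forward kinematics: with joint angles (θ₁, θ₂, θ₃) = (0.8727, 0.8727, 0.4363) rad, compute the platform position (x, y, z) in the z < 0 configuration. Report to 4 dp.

(-0.0493, -0.0854, -0.4987)

arm 1 at φ=0.0°: ρ1 = 0.2057;  centre 1 = (0.2057, 0.0000, -0.1379)
φ2=120.0°: virtual centre (-0.1028, 0.1781, -0.1379), radius l
centre 3 = (0.2531·cos240.0°, 0.2531·sin240.0°, -0.0761) = (-0.1266, -0.2192, -0.0761)
|centre ₂|²−|centre ₁|² = 0.0000;  |centre ₃|²−|centre ₁|² = 0.0085
[-0.6171 0.3563 0.0000]·P = 0.0000;  [-0.6645 -0.4384 0.1237]·P = 0.0085
det = 0.5073;  x = -0.0060+0.0868z,  y = -0.0104+0.1504z
sphere 1 gives Az²+Bz+C=0 with A=1.0302, B=0.2359, C=-0.1386;  B²−4AC=0.6266;  roots -0.4987, 0.2697;  negative root z = -0.4987
x = -0.0493, y = -0.0854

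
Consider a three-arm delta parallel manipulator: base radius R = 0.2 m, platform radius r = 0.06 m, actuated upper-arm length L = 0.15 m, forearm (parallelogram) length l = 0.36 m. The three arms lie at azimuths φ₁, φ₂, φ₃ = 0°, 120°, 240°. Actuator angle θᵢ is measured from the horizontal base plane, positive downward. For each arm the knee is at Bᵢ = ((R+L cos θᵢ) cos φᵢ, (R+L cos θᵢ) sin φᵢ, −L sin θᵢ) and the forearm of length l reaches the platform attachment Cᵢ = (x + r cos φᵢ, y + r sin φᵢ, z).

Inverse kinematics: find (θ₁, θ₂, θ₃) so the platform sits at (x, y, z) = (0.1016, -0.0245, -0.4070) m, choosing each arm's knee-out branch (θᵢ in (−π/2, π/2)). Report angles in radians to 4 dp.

θ₁ = 0.6111, θ₂ = 1.3967, θ₃ = 1.2219

φ1=0.0° → target in arm frame (0.1016, -0.0245)
  A cos θ + B sin θ = C:  0.0384·cos θ + -0.4070·sin θ = -0.2021
  √(A²+B²)=0.4088;  θ1 = -1.4767+2.0878 ≈ 0.6111
arm 2 (φ=120.0°): x'=-0.0720, y'=-0.0757
  e−x'=0.2120;  (l²−L²−(e−x')²−y'²−z²)/2L = -0.3641
  θ2 = atan2(B,A) + arccos(C/0.4589) = 1.3967
arm 3 (φ=240.0°): x'=-0.0296, y'=0.1002
  A cos θ + B sin θ = C:  0.1696·cos θ + -0.4070·sin θ = -0.3245
  θ3 = atan2(B,A) + arccos(C/0.4409) = 1.2219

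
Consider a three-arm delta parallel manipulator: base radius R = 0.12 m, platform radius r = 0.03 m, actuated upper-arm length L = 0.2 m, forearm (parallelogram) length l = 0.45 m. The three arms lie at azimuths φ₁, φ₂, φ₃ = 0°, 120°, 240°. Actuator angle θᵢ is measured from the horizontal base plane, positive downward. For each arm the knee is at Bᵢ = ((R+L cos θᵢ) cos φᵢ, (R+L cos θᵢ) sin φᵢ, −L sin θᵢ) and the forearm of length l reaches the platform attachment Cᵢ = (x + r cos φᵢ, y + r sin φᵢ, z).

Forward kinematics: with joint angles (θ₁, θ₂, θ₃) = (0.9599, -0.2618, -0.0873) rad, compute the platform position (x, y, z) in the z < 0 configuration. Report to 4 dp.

(-0.2115, 0.0233, -0.3334)

φ1=0.0°: virtual centre (0.2047, 0.0000, -0.1638), radius l
centre 2 = (0.2832·cos120.0°, 0.2832·sin120.0°, 0.0518) = (-0.1416, 0.2452, 0.0518)
φ3=240.0°: virtual centre (-0.1446, -0.2505, 0.0174), radius l
|centre ₂|²−|centre ₁|² = 0.0141;  |centre ₃|²−|centre ₁|² = 0.0152
plane₁₂: -0.6926x+0.4905y+0.4312z = 0.0141
det = 0.6897;  x = -0.0211+0.5710z,  y = -0.0010+-0.0727z
quadratic in z: (1.3314)z²+(0.0699)z+(-0.1247)=0, √Δ=0.8178 → z ∈ {-0.3334, 0.2809}; z = -0.3334 (taking z<0)
x = -0.2115, y = 0.0233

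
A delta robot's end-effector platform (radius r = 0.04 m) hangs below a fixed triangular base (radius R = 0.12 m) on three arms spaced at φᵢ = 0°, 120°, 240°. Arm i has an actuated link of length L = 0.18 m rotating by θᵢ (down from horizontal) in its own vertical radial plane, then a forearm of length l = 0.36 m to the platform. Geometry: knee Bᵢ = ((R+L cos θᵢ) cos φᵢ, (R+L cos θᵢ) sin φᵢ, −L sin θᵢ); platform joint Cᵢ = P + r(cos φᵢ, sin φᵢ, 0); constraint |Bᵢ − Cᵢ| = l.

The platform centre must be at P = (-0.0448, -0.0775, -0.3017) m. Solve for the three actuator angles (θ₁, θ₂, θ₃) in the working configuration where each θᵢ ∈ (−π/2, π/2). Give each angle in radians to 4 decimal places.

rotate P by −φ1: (-0.0448, -0.0775, -0.3017)
  A cos θ + B sin θ = C:  0.1248·cos θ + -0.3017·sin θ = -0.0428
  γ=atan2(-0.3017,0.1248)=-1.1786;  ψ=arccos(-0.1311)=1.7022;  θ1=γ+ψ≈0.5237
φ2=120.0° → target in arm frame (-0.0447, 0.0775)
  A=0.1247, B=-0.3017, C=(l²−L²−A²−y'²−z²)/(2L)=-0.0428
  γ=atan2(-0.3017,0.1247)=-1.1788;  ψ=arccos(-0.1310)=1.7021;  θ2=γ+ψ≈0.5233
arm 3 (φ=240.0°): x'=0.0895, y'=0.0000
  e−x'=-0.0095;  (l²−L²−(e−x')²−y'²−z²)/2L = 0.0169
  γ=atan2(-0.3017,-0.0095)=-1.6023;  ψ=arccos(0.0560)=1.5148;  θ3=γ+ψ≈-0.0876

θ₁ = 0.5237, θ₂ = 0.5233, θ₃ = -0.0876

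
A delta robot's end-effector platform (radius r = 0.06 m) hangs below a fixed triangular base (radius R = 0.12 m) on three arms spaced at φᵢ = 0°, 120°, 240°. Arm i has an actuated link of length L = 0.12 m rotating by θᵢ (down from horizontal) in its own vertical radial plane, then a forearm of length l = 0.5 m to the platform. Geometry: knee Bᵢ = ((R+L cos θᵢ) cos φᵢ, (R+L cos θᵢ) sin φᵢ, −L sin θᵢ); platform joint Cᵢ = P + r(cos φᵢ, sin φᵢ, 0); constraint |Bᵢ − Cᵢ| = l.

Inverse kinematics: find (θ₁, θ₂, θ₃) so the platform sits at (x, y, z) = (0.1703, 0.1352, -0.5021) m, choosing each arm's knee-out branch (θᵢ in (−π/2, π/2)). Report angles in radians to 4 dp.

rotate P by −φ1: (0.1703, 0.1352, -0.5021)
  A cos θ + B sin θ = C:  -0.1103·cos θ + -0.5021·sin θ = -0.1956
  θ1 = atan2(B,A) + arccos(C/0.5141) = 0.1741
arm 2 (φ=120.0°): x'=0.0319, y'=-0.2151
  A cos θ + B sin θ = C:  0.0281·cos θ + -0.5021·sin θ = -0.2648
  θ2 = atan2(B,A) + arccos(C/0.5029) = 0.6104
arm 3 (φ=240.0°): x'=-0.2022, y'=0.0799
  A cos θ + B sin θ = C:  0.2622·cos θ + -0.5021·sin θ = -0.3819
  √(A²+B²)=0.5665;  θ3 = -1.0895+2.3106 ≈ 1.2212

θ₁ = 0.1741, θ₂ = 0.6104, θ₃ = 1.2212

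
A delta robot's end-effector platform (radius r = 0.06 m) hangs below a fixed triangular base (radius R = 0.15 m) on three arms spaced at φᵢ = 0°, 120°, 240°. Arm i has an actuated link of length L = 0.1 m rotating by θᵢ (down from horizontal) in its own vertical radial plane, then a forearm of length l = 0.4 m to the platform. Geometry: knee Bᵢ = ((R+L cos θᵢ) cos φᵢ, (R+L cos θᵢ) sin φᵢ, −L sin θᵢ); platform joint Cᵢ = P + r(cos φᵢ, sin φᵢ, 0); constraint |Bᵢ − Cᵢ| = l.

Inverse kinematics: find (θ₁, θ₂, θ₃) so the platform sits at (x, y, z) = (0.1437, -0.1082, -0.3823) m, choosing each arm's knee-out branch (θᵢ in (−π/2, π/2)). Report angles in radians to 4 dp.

φ1=0.0° → target in arm frame (0.1437, -0.1082)
  A cos θ + B sin θ = C:  -0.0537·cos θ + -0.3823·sin θ = -0.0537
  γ=atan2(-0.3823,-0.0537)=-1.7103;  ψ=arccos(-0.1392)=1.7104;  θ1=γ+ψ≈0.0001
rotate P by −φ2: (-0.1656, -0.0703, -0.3823)
  A=0.2556, B=-0.3823, C=(l²−L²−A²−y'²−z²)/(2L)=-0.3320
  √(A²+B²)=0.4598;  θ2 = -0.9816+2.3776 ≈ 1.3961
arm 3 (φ=240.0°): x'=0.0219, y'=0.1785
  e−x'=0.0681;  (l²−L²−(e−x')²−y'²−z²)/2L = -0.1634
  √(A²+B²)=0.3883;  θ3 = -1.3944+2.0051 ≈ 0.6107

θ₁ = 0.0001, θ₂ = 1.3961, θ₃ = 0.6107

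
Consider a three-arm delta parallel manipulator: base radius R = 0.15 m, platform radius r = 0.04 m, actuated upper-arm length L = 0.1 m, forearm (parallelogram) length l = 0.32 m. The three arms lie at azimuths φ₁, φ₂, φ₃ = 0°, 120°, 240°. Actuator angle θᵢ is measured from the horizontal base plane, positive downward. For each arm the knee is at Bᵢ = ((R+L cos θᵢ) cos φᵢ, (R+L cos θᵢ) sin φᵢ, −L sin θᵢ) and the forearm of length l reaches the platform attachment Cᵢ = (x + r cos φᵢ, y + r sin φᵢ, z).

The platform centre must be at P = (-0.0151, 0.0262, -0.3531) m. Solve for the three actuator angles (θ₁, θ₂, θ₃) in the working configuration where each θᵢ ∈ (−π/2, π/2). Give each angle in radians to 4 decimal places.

θ₁ = 1.0466, θ₂ = 0.7852, θ₃ = 1.0468

φ1=0.0° → target in arm frame (-0.0151, 0.0262)
  A cos θ + B sin θ = C:  0.1251·cos θ + -0.3531·sin θ = -0.2431
  θ1 = atan2(B,A) + arccos(C/0.3746) = 1.0466
φ2=120.0° → target in arm frame (0.0302, 0.0000)
  A cos θ + B sin θ = C:  0.0798·cos θ + -0.3531·sin θ = -0.1932
  γ=atan2(-0.3531,0.0798)=-1.3486;  ψ=arccos(-0.5337)=2.1338;  θ2=γ+ψ≈0.7852
arm 3 (φ=240.0°): x'=-0.0151, y'=-0.0262
  A cos θ + B sin θ = C:  0.1251·cos θ + -0.3531·sin θ = -0.2431
  γ=atan2(-0.3531,0.1251)=-1.2302;  ψ=arccos(-0.6490)=2.2771;  θ3=γ+ψ≈1.0468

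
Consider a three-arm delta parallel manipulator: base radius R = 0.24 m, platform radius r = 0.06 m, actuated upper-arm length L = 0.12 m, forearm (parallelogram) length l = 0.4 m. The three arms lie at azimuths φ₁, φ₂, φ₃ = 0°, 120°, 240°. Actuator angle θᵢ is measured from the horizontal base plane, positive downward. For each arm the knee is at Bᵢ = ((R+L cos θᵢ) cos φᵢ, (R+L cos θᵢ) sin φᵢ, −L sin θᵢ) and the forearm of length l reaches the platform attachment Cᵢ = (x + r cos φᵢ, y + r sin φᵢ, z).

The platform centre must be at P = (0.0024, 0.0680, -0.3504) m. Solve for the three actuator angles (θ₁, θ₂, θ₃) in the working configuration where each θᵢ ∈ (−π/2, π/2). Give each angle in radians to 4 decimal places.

θ₁ = 0.6111, θ₂ = 0.2621, θ₃ = 0.9600

arm 1 (φ=0.0°): x'=0.0024, y'=0.0680
  A cos θ + B sin θ = C:  0.1776·cos θ + -0.3504·sin θ = -0.0556
  √(A²+B²)=0.3928;  θ1 = -1.1017+1.7128 ≈ 0.6111
rotate P by −φ2: (0.0577, -0.0361, -0.3504)
  A=0.1223, B=-0.3504, C=(l²−L²−A²−y'²−z²)/(2L)=0.0273
  θ2 = atan2(B,A) + arccos(C/0.3711) = 0.2621
rotate P by −φ3: (-0.0601, -0.0319, -0.3504)
  e−x'=0.2401;  (l²−L²−(e−x')²−y'²−z²)/2L = -0.1493
  γ=atan2(-0.3504,0.2401)=-0.9701;  ψ=arccos(-0.3516)=1.9301;  θ3=γ+ψ≈0.9600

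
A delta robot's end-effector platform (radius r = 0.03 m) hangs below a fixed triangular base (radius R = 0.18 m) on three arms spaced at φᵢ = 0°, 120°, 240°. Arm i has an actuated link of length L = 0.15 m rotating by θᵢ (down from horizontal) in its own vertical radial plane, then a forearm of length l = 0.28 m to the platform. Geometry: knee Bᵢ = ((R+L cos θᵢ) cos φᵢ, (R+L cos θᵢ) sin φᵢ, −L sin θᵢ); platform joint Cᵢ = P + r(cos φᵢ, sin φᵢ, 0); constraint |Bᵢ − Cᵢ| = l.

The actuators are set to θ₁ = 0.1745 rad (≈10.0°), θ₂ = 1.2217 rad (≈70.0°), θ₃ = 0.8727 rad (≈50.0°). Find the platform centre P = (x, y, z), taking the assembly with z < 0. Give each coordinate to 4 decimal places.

S1 = (0.2977·cos0.0°, 0.2977·sin0.0°, -0.0260) = (0.2977, 0.0000, -0.0260)
arm 2 at φ=120.0°: (R−r)+L cos θ2 = 0.2013;  S2 = (-0.1007, 0.1743, -0.1410)
S3 = (0.2464·cos240.0°, 0.2464·sin240.0°, -0.1149) = (-0.1232, -0.2134, -0.1149)
subtract pairs → two planes through P
linear system: -0.7968x+0.3487y = -0.0289−-0.2298z; -0.8419x+-0.4268y = -0.0154−-0.1777z
det = 0.6336;  x = 0.0280+-0.2526z,  y = -0.0191+0.0819z
sphere 1 gives Az²+Bz+C=0 with A=1.0705, B=0.1853, C=-0.0046;  B²−4AC=0.0539;  roots -0.1950, 0.0220;  negative root z = -0.1950
x = 0.0772, y = -0.0350

(0.0772, -0.0350, -0.1950)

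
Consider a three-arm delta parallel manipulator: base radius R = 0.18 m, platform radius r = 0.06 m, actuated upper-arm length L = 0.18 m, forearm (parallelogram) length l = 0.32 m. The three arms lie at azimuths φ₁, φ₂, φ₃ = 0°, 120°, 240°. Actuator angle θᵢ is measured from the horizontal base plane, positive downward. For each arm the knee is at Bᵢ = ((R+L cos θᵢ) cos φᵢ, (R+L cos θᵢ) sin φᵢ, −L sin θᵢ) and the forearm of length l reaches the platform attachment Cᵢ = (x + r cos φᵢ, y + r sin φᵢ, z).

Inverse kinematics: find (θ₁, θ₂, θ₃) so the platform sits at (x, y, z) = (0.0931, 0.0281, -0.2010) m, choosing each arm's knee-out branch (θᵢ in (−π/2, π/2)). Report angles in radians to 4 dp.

rotate P by −φ1: (0.0931, 0.0281, -0.2010)
  A=0.0269, B=-0.2010, C=(l²−L²−A²−y'²−z²)/(2L)=0.0780
  θ1 = atan2(B,A) + arccos(C/0.2028) = -0.2619
arm 2 (φ=120.0°): x'=-0.0222, y'=-0.0947
  e−x'=0.1422;  (l²−L²−(e−x')²−y'²−z²)/2L = 0.0011
  θ2 = atan2(B,A) + arccos(C/0.2462) = 0.6111
φ3=240.0° → target in arm frame (-0.0709, 0.0666)
  A cos θ + B sin θ = C:  0.1909·cos θ + -0.2010·sin θ = -0.0313
  θ3 = atan2(B,A) + arccos(C/0.2772) = 0.8728

θ₁ = -0.2619, θ₂ = 0.6111, θ₃ = 0.8728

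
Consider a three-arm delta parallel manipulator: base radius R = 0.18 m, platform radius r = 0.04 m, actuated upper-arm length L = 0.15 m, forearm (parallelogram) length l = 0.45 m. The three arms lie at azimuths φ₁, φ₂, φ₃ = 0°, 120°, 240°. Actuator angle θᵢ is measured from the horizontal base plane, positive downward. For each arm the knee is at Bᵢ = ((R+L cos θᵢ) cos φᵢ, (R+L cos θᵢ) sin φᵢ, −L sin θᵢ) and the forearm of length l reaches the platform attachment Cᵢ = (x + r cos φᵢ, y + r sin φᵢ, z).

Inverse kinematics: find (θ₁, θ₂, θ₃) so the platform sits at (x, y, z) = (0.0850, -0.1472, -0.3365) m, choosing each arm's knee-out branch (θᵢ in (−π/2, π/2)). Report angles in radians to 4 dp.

rotate P by −φ1: (0.0850, -0.1472, -0.3365)
  e−x'=0.0550;  (l²−L²−(e−x')²−y'²−z²)/2L = 0.1402
  γ=atan2(-0.3365,0.0550)=-1.4088;  ψ=arccos(0.4113)=1.1469;  θ1=γ+ψ≈-0.2619
φ2=120.0° → target in arm frame (-0.1700, 0.0000)
  A=0.3100, B=-0.3365, C=(l²−L²−A²−y'²−z²)/(2L)=-0.0977
  θ2 = atan2(B,A) + arccos(C/0.4575) = 0.9597
φ3=240.0° → target in arm frame (0.0850, 0.1472)
  A=0.0550, B=-0.3365, C=(l²−L²−A²−y'²−z²)/(2L)=0.1402
  θ3 = atan2(B,A) + arccos(C/0.3410) = -0.2618

θ₁ = -0.2619, θ₂ = 0.9597, θ₃ = -0.2618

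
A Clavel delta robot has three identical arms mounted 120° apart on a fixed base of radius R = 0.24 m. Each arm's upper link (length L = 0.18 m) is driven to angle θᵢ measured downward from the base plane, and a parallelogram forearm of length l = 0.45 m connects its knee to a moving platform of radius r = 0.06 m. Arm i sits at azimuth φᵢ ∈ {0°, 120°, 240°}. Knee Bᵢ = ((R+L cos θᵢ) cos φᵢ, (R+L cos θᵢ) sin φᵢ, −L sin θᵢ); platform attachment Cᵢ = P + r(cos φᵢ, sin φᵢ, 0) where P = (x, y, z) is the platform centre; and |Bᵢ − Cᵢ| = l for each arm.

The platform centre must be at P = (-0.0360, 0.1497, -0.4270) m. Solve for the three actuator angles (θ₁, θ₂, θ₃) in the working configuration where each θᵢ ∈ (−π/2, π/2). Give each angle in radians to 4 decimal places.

arm 1 (φ=0.0°): x'=-0.0360, y'=0.1497
  e−x'=0.2160;  (l²−L²−(e−x')²−y'²−z²)/2L = -0.2258
  √(A²+B²)=0.4785;  θ1 = -1.1025+2.0623 ≈ 0.9598
φ2=120.0° → target in arm frame (0.1476, -0.0437)
  e−x'=0.0324;  (l²−L²−(e−x')²−y'²−z²)/2L = -0.0422
  √(A²+B²)=0.4282;  θ2 = -1.4952+1.6694 ≈ 0.1743
arm 3 (φ=240.0°): x'=-0.1116, y'=-0.1060
  A=0.2916, B=-0.4270, C=(l²−L²−A²−y'²−z²)/(2L)=-0.3015
  √(A²+B²)=0.5171;  θ3 = -0.9716+2.1932 ≈ 1.2216

θ₁ = 0.9598, θ₂ = 0.1743, θ₃ = 1.2216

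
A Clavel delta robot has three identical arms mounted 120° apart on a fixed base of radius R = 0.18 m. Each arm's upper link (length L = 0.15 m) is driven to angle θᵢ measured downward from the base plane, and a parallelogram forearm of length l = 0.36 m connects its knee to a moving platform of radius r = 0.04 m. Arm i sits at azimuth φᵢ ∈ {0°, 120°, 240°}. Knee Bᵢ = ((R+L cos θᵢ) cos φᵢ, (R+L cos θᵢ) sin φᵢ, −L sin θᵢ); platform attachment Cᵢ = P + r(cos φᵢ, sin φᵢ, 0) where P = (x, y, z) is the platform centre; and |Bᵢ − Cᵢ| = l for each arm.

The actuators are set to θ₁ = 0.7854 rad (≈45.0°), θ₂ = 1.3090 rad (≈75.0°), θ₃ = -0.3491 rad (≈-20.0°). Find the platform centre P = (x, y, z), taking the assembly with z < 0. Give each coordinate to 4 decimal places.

arm 1 at φ=0.0°: e+L cos θ1 = 0.2461;  S1 = (0.2461, 0.0000, -0.1061)
arm 2 at φ=120.0°: e+L cos θ2 = 0.1788;  S2 = (-0.0894, 0.1549, -0.1449)
φ3=240.0°: virtual centre (-0.1405, -0.2433, 0.0513), radius l
eliminate P² terms by subtracting sphere 1 from 2 and 3
linear system: -0.6710x+0.3097y = -0.0188−-0.0776z; -0.7731x+-0.4866y = 0.0098−0.3147z
Cramer: x(z) = 0.0108+0.1055z;  y(z) = -0.0373+0.4792z
sphere 1 gives Az²+Bz+C=0 with A=1.2408, B=0.1268, C=-0.0616;  B²−4AC=0.3219;  roots -0.2797, 0.1776;  negative root z = -0.2797
x = -0.0187, y = -0.1713

(-0.0187, -0.1713, -0.2797)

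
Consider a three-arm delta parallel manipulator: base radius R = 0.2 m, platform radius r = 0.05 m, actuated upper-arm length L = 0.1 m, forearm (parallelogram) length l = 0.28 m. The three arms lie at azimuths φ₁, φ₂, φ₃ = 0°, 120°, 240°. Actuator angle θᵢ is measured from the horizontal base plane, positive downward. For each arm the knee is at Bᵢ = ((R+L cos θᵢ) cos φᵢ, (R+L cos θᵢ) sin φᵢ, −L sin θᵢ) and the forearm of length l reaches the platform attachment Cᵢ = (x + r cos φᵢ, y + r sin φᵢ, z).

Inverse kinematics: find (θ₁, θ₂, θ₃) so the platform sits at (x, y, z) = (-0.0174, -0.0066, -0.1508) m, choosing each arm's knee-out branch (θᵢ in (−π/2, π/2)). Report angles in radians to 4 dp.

θ₁ = 0.4364, θ₂ = 0.1748, θ₃ = -0.0007

φ1=0.0° → target in arm frame (-0.0174, -0.0066)
  A=0.1674, B=-0.1508, C=(l²−L²−A²−y'²−z²)/(2L)=0.0880
  θ1 = atan2(B,A) + arccos(C/0.2253) = 0.4364
arm 2 (φ=120.0°): x'=0.0030, y'=0.0184
  e−x'=0.1470;  (l²−L²−(e−x')²−y'²−z²)/2L = 0.1185
  √(A²+B²)=0.2106;  θ2 = -0.7981+0.9730 ≈ 0.1748
rotate P by −φ3: (0.0144, -0.0118, -0.1508)
  A cos θ + B sin θ = C:  0.1356·cos θ + -0.1508·sin θ = 0.1357
  θ3 = atan2(B,A) + arccos(C/0.2028) = -0.0007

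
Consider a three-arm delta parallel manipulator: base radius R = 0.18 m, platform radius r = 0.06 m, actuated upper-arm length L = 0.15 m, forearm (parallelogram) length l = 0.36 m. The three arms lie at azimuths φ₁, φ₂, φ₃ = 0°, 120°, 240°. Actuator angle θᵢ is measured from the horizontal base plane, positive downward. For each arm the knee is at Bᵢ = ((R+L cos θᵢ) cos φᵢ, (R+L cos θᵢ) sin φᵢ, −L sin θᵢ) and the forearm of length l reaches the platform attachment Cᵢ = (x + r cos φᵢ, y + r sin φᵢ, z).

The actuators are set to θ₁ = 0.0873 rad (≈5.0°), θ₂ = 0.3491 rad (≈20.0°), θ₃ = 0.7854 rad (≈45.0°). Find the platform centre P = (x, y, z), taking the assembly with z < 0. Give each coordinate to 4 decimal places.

(0.0605, 0.0516, -0.3017)

O1 = (0.2694·cos0.0°, 0.2694·sin0.0°, -0.0131) = (0.2694, 0.0000, -0.0131)
φ2=120.0°: virtual centre (-0.1305, 0.2260, -0.0513), radius l
arm 3 at φ=240.0°: e+L cos θ3 = 0.2261;  O3 = (-0.1130, -0.1958, -0.1061)
eliminate P² terms by subtracting sphere 1 from 2 and 3
[-0.7998 0.4520 -0.0765]·P = -0.0020;  [-0.7649 -0.3916 -0.1860]·P = -0.0104
det = 0.6589;  x = 0.0083+-0.1730z,  y = 0.0103+-0.1370z
sphere 1 gives Az²+Bz+C=0 with A=1.0487, B=0.1137, C=-0.0612;  B²−4AC=0.2695;  roots -0.3017, 0.1933;  negative root z = -0.3017
x = 0.0605, y = 0.0516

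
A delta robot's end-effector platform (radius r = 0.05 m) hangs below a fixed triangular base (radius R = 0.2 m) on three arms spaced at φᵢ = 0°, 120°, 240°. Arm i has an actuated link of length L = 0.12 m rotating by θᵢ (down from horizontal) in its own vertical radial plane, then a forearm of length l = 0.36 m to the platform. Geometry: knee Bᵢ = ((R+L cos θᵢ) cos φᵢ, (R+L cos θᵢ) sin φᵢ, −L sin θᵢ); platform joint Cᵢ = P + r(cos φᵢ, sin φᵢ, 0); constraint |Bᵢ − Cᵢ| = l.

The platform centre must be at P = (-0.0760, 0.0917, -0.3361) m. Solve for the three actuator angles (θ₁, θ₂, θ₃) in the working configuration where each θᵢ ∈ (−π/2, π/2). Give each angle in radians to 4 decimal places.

θ₁ = 1.2217, θ₂ = 0.0871, θ₃ = 1.0470

φ1=0.0° → target in arm frame (-0.0760, 0.0917)
  A cos θ + B sin θ = C:  0.2260·cos θ + -0.3361·sin θ = -0.2385
  γ=atan2(-0.3361,0.2260)=-0.9788;  ψ=arccos(-0.5889)=2.2006;  θ1=γ+ψ≈1.2217
arm 2 (φ=120.0°): x'=0.1174, y'=0.0200
  A cos θ + B sin θ = C:  0.0326·cos θ + -0.3361·sin θ = 0.0032
  γ=atan2(-0.3361,0.0326)=-1.4741;  ψ=arccos(0.0096)=1.5612;  θ2=γ+ψ≈0.0871
rotate P by −φ3: (-0.0414, -0.1117, -0.3361)
  e−x'=0.1914;  (l²−L²−(e−x')²−y'²−z²)/2L = -0.1953
  √(A²+B²)=0.3868;  θ3 = -1.0531+2.1001 ≈ 1.0470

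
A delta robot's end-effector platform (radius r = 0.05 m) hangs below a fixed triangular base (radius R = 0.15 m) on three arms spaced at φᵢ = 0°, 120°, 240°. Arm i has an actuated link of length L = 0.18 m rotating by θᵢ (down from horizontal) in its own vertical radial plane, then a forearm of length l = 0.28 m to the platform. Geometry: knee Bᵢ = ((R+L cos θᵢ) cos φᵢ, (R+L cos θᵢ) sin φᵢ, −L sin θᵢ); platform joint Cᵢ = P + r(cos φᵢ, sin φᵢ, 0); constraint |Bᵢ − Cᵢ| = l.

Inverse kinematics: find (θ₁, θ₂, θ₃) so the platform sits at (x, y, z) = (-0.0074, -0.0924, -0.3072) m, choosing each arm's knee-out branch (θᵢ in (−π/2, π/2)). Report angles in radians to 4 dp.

arm 1 (φ=0.0°): x'=-0.0074, y'=-0.0924
  e−x'=0.1074;  (l²−L²−(e−x')²−y'²−z²)/2L = -0.1901
  γ=atan2(-0.3072,0.1074)=-1.2345;  ψ=arccos(-0.5842)=2.1947;  θ1=γ+ψ≈0.9602
rotate P by −φ2: (-0.0763, 0.0526, -0.3072)
  A cos θ + B sin θ = C:  0.1763·cos θ + -0.3072·sin θ = -0.2284
  γ=atan2(-0.3072,0.1763)=-1.0497;  ψ=arccos(-0.6449)=2.2716;  θ2=γ+ψ≈1.2219
φ3=240.0° → target in arm frame (0.0837, 0.0398)
  A cos θ + B sin θ = C:  0.0163·cos θ + -0.3072·sin θ = -0.1395
  γ=atan2(-0.3072,0.0163)=-1.5179;  ψ=arccos(-0.4535)=2.0414;  θ3=γ+ψ≈0.5236

θ₁ = 0.9602, θ₂ = 1.2219, θ₃ = 0.5236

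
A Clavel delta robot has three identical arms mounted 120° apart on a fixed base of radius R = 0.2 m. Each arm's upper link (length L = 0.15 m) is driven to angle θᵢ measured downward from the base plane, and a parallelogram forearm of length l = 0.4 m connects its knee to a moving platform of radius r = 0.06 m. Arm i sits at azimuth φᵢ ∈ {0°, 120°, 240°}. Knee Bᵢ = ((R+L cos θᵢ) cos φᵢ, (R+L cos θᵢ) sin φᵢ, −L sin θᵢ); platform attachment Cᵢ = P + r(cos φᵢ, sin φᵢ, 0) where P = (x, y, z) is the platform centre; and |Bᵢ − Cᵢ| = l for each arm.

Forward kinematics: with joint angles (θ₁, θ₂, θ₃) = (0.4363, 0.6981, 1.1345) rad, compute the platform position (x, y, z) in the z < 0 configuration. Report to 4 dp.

(0.0749, 0.0632, -0.4034)

φ1=0.0°: virtual centre (0.2759, 0.0000, -0.0634), radius l
arm 2 at φ=120.0°: e+L cos θ2 = 0.2549;  S2 = (-0.1275, 0.2208, -0.0964)
arm 3 at φ=240.0°: e+L cos θ3 = 0.2034;  S3 = (-0.1017, -0.1761, -0.1359)
subtract pairs → two planes through P
plane₁₂: -0.8068x+0.4415y+-0.0661z = -0.0059
Cramer: x(z) = 0.0179-0.1414z;  y(z) = 0.0193-0.1088z
quadratic in z: (1.0318)z²+(0.1956)z+(-0.0890)=0, √Δ=0.6369 → z ∈ {-0.4034, 0.2139}; z = -0.4034 (taking z<0)
x = 0.0749, y = 0.0632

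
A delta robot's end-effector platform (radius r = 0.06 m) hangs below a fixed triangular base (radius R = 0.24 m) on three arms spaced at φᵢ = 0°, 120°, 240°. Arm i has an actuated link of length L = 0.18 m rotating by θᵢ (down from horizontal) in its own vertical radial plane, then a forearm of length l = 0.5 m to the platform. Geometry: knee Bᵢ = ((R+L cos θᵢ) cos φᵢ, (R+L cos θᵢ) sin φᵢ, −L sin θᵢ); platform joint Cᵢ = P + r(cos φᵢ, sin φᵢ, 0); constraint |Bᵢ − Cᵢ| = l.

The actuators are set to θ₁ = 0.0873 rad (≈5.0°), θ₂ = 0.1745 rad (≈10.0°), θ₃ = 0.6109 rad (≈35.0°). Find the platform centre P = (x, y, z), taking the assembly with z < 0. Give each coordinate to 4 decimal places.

O1 = (0.3593·cos0.0°, 0.3593·sin0.0°, -0.0157) = (0.3593, 0.0000, -0.0157)
O2 = (0.3573·cos120.0°, 0.3573·sin120.0°, -0.0313) = (-0.1786, 0.3094, -0.0313)
O3 = (0.3274·cos240.0°, 0.3274·sin240.0°, -0.1032) = (-0.1637, -0.2836, -0.1032)
subtract pairs → two planes through P
linear system: -1.0759x+0.6188y = -0.0007−-0.0311z; -1.0461x+-0.5671y = -0.0115−-0.1751z
Cramer: x(z) = 0.0060-0.1002z;  y(z) = 0.0092-0.1239z
sphere 1 gives Az²+Bz+C=0 with A=1.0254, B=0.0999, C=-0.1248;  B²−4AC=0.5220;  roots -0.4010, 0.3036;  negative root z = -0.4010
x = 0.0462, y = 0.0589

(0.0462, 0.0589, -0.4010)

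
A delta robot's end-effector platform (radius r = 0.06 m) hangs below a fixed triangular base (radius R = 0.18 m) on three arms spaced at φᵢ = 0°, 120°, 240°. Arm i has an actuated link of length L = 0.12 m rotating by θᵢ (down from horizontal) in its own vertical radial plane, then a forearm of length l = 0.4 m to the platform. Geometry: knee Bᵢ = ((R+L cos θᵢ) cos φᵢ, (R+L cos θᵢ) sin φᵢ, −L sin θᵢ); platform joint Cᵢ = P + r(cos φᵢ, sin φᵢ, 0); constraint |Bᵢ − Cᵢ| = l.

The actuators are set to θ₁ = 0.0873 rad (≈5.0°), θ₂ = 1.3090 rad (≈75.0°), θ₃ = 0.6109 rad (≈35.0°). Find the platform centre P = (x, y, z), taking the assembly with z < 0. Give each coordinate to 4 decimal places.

(0.1221, -0.0941, -0.3811)

arm 1 at φ=0.0°: (R−r)+L cos θ1 = 0.2395;  centre 1 = (0.2395, 0.0000, -0.0105)
φ2=120.0°: virtual centre (-0.0755, 0.1308, -0.1159), radius l
centre 3 = (0.2183·cos240.0°, 0.2183·sin240.0°, -0.0688) = (-0.1091, -0.1890, -0.0688)
eliminate P² terms by subtracting sphere 1 from 2 and 3
[-0.6301 0.2616 -0.2109]·P = -0.0212;  [-0.6974 -0.3781 -0.1167]·P = -0.0051
Cramer: x(z) = 0.0223-0.2621z;  y(z) = -0.0276+0.1747z
sphere 1 gives Az²+Bz+C=0 with A=1.0992, B=0.1252, C=-0.1119;  B²−4AC=0.5078;  roots -0.3811, 0.2672;  negative root z = -0.3811
x = 0.1221, y = -0.0941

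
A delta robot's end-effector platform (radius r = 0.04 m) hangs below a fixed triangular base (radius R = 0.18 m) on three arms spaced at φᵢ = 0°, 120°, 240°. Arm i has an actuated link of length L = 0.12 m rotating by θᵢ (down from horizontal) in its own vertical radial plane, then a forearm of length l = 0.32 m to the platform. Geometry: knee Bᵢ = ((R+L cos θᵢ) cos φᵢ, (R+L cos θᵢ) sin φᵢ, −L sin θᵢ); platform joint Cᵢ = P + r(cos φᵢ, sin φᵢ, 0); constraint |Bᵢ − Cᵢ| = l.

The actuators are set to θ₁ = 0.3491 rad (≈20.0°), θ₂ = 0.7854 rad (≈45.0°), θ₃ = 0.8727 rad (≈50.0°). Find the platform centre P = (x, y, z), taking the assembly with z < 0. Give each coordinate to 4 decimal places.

(0.0499, 0.0087, -0.2884)

φ1=0.0°: virtual centre (0.2528, 0.0000, -0.0410), radius l
arm 2 at φ=120.0°: e+L cos θ2 = 0.2249;  centre 2 = (-0.1124, 0.1947, -0.0849)
φ3=240.0°: virtual centre (-0.1086, -0.1880, -0.0919), radius l
subtract pairs → two planes through P
plane₁₂: -0.7304x+0.3895y+-0.0876z = -0.0078
Cramer: x(z) = 0.0123-0.1305z;  y(z) = 0.0029-0.0198z
sphere 1 gives Az²+Bz+C=0 with A=1.0174, B=0.1448, C=-0.0429;  B²−4AC=0.1954;  roots -0.2884, 0.1461;  negative root z = -0.2884
x = 0.0499, y = 0.0087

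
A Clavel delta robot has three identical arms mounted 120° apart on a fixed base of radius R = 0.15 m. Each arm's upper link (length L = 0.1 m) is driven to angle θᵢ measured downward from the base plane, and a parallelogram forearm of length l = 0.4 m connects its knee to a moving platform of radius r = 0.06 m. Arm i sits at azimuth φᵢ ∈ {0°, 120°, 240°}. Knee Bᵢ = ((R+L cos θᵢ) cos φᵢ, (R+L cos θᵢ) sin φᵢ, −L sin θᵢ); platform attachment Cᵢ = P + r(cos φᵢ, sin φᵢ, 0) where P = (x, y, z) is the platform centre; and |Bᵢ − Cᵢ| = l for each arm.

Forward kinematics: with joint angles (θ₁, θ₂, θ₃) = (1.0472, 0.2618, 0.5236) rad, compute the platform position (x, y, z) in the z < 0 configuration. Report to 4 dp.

φ1=0.0°: virtual centre (0.1400, 0.0000, -0.0866), radius l
φ2=120.0°: virtual centre (-0.0933, 0.1616, -0.0259), radius l
arm 3 at φ=240.0°: ρ3 = 0.1766;  centre 3 = (-0.0883, -0.1529, -0.0500)
subtract pairs → two planes through P
plane₁₂: -0.4666x+0.3232y+0.1214z = 0.0084
Cramer: x(z) = -0.0162+0.2095z;  y(z) = 0.0026-0.0734z
into |P−centre ₁|² = l²: 1.0493z² + 0.1074z + -0.1281 = 0;  Δ = 0.5492;  z = -0.4043 or 0.3020 → z<0 root = -0.4043
x = -0.1009, y = 0.0323

(-0.1009, 0.0323, -0.4043)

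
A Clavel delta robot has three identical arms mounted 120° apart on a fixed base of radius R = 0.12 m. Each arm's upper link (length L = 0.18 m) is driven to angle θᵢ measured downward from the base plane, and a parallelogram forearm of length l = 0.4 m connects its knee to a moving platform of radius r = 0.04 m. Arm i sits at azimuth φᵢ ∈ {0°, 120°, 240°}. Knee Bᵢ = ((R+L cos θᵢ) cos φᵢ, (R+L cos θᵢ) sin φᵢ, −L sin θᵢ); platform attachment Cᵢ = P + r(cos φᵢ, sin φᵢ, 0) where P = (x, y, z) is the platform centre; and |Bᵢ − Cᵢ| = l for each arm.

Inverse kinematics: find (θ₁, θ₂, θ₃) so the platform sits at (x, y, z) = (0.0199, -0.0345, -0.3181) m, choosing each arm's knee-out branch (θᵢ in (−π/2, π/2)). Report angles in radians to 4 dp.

θ₁ = 0.0002, θ₂ = 0.2616, θ₃ = 0.0001

φ1=0.0° → target in arm frame (0.0199, -0.0345)
  e−x'=0.0601;  (l²−L²−(e−x')²−y'²−z²)/2L = 0.0600
  θ1 = atan2(B,A) + arccos(C/0.3237) = 0.0002
arm 2 (φ=120.0°): x'=-0.0398, y'=0.0000
  A cos θ + B sin θ = C:  0.1198·cos θ + -0.3181·sin θ = 0.0335
  γ=atan2(-0.3181,0.1198)=-1.2105;  ψ=arccos(0.0985)=1.4721;  θ2=γ+ψ≈0.2616
arm 3 (φ=240.0°): x'=0.0199, y'=0.0345
  e−x'=0.0601;  (l²−L²−(e−x')²−y'²−z²)/2L = 0.0600
  θ3 = atan2(B,A) + arccos(C/0.3237) = 0.0001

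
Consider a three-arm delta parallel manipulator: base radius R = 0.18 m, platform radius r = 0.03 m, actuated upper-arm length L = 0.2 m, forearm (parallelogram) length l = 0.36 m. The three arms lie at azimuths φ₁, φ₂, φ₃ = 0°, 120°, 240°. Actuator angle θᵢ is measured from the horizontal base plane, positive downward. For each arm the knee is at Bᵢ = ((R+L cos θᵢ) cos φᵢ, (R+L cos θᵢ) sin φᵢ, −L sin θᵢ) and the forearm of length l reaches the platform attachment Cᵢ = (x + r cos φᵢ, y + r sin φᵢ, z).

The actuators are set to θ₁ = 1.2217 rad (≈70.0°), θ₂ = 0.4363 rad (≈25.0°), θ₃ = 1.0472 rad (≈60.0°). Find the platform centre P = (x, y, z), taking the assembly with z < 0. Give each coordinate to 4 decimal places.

S1 = (0.2184·cos0.0°, 0.2184·sin0.0°, -0.1879) = (0.2184, 0.0000, -0.1879)
S2 = (0.3313·cos120.0°, 0.3313·sin120.0°, -0.0845) = (-0.1656, 0.2869, -0.0845)
φ3=240.0°: virtual centre (-0.1250, -0.2165, -0.1732), radius l
subtract pairs → two planes through P
linear system: -0.7681x+0.5738y = 0.0339−0.2068z; -0.6868x+-0.4330y = 0.0095−0.0295z
Cramer: x(z) = -0.0277+0.1465z;  y(z) = 0.0220-0.1644z
quadratic in z: (1.0485)z²+(0.2965)z+(-0.0332)=0, √Δ=0.4768 → z ∈ {-0.3688, 0.0860}; z = -0.3688 (taking z<0)
x = -0.0817, y = 0.0826

(-0.0817, 0.0826, -0.3688)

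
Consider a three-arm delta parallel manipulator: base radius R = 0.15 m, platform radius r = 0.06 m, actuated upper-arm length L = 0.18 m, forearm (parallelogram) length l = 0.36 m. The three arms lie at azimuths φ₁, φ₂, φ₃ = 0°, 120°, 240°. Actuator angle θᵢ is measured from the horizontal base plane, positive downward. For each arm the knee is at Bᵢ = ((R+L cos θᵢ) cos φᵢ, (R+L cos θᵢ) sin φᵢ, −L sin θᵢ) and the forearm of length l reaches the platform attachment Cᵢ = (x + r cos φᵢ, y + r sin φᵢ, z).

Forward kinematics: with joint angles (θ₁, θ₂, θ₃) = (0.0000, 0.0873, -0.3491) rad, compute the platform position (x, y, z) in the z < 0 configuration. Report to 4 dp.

(-0.0117, -0.0355, -0.2213)

arm 1 at φ=0.0°: ρ1 = 0.2700;  S1 = (0.2700, 0.0000, 0.0000)
arm 2 at φ=120.0°: ρ2 = 0.2693;  S2 = (-0.1347, 0.2332, -0.0157)
S3 = (0.2591·cos240.0°, 0.2591·sin240.0°, 0.0616) = (-0.1296, -0.2244, 0.0616)
subtract pairs → two planes through P
[-0.8093 0.4665 -0.0314]·P = -0.0001;  [-0.7991 -0.4488 0.1231]·P = -0.0020
det = 0.7360;  x = 0.0013+0.0589z,  y = 0.0020+0.1695z
sphere 1 gives Az²+Bz+C=0 with A=1.0322, B=-0.0310, C=-0.0574;  B²−4AC=0.2380;  roots -0.2213, 0.2513;  negative root z = -0.2213
x = -0.0117, y = -0.0355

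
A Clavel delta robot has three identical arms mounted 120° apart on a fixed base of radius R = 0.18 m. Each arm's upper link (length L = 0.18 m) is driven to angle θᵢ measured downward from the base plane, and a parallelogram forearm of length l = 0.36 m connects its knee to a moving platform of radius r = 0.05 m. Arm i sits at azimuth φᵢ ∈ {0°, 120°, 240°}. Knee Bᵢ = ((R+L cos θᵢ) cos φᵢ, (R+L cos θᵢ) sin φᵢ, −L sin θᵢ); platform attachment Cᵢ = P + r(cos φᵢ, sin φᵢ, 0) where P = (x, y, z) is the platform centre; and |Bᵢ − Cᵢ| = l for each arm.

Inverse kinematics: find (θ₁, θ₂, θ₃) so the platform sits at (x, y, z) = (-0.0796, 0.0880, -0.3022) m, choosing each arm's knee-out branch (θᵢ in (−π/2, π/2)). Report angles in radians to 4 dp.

rotate P by −φ1: (-0.0796, 0.0880, -0.3022)
  A cos θ + B sin θ = C:  0.2096·cos θ + -0.3022·sin θ = -0.1272
  γ=atan2(-0.3022,0.2096)=-0.9644;  ψ=arccos(-0.3459)=1.9240;  θ1=γ+ψ≈0.9596
φ2=120.0° → target in arm frame (0.1160, 0.0249)
  A=0.0140, B=-0.3022, C=(l²−L²−A²−y'²−z²)/(2L)=0.0140
  γ=atan2(-0.3022,0.0140)=-1.5245;  ψ=arccos(0.0464)=1.5243;  θ2=γ+ψ≈-0.0002
φ3=240.0° → target in arm frame (-0.0364, -0.1129)
  A cos θ + B sin θ = C:  0.1664·cos θ + -0.3022·sin θ = -0.0960
  √(A²+B²)=0.3450;  θ3 = -1.0674+1.8529 ≈ 0.7854

θ₁ = 0.9596, θ₂ = -0.0002, θ₃ = 0.7854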